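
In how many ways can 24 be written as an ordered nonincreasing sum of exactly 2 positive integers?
p(24, 2 parts) = 12

Partitions of n into exactly k parts are in bijection with partitions of n − k into at most k parts (subtract 1 from each part). So p(24, exactly 2) = p(22, parts ≤ 2). Computing via the recurrence p(m, j) = p(m, j−1) + p(m−j, j) gives 12.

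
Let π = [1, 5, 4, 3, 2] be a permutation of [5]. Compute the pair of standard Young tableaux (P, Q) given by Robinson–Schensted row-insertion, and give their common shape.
P = [1, 2] / [3] / [4] / [5];  Q = [1, 2] / [3] / [4] / [5];  common shape = (2, 1, 1, 1)

Row-insert the values π_1, π_2, … into P one at a time, bumping the leftmost entry strictly greater than the inserted value down to the next row. The recording tableau Q records, in position (i, j), the step at which that cell was added to P.
  Insert 1 (step 1): P = [1];  Q = [1]
  Insert 5 (step 2): P = [1, 5];  Q = [1, 2]
  Insert 4 (step 3): P = [1, 4] / [5];  Q = [1, 2] / [3]
  Insert 3 (step 4): P = [1, 3] / [4] / [5];  Q = [1, 2] / [3] / [4]
  Insert 2 (step 5): P = [1, 2] / [3] / [4] / [5];  Q = [1, 2] / [3] / [4] / [5]
Final shape: (2, 1, 1, 1).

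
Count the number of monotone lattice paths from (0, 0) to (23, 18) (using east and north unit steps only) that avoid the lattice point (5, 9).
Number of paths = 192729616950

Total paths from (0, 0) to (23, 18): C(41, 23) = 202112640600. Paths through (5, 9): (paths (0, 0) → (5, 9)) × (paths (5, 9) → (23, 18)) = C(14, 5) · C(27, 18) = 2002 · 4686825 = 9383023650. Avoidance count = 202112640600 − 9383023650 = 192729616950.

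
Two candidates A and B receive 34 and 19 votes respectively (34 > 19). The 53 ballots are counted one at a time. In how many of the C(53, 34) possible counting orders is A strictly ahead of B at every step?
Strict-lead orderings = 33688403180250

Total orderings of the 53 votes with 34 for A: C(53, 34) = 119032357903550. By the Bertrand ballot formula (Cycle Lemma / reflection principle), the number of orderings in which A is strictly ahead of B throughout is (p − q)/(p + q) · C(p + q, p) = (34 − 19)/(34 + 19) · 119032357903550 = 33688403180250.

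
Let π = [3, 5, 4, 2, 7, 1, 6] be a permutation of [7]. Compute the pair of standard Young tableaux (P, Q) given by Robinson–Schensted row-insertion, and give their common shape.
P = [1, 4, 6] / [2, 7] / [3] / [5];  Q = [1, 2, 5] / [3, 7] / [4] / [6];  common shape = (3, 2, 1, 1)

Row-insert the values π_1, π_2, … into P one at a time, bumping the leftmost entry strictly greater than the inserted value down to the next row. The recording tableau Q records, in position (i, j), the step at which that cell was added to P.
  Insert 3 (step 1): P = [3];  Q = [1]
  Insert 5 (step 2): P = [3, 5];  Q = [1, 2]
  Insert 4 (step 3): P = [3, 4] / [5];  Q = [1, 2] / [3]
  Insert 2 (step 4): P = [2, 4] / [3] / [5];  Q = [1, 2] / [3] / [4]
  Insert 7 (step 5): P = [2, 4, 7] / [3] / [5];  Q = [1, 2, 5] / [3] / [4]
  Insert 1 (step 6): P = [1, 4, 7] / [2] / [3] / [5];  Q = [1, 2, 5] / [3] / [4] / [6]
  Insert 6 (step 7): P = [1, 4, 6] / [2, 7] / [3] / [5];  Q = [1, 2, 5] / [3, 7] / [4] / [6]
Final shape: (3, 2, 1, 1).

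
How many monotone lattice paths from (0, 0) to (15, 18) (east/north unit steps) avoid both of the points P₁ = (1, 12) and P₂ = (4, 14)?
Number of paths = 1032654990

Inclusion–exclusion. Total paths: C(33, 15) = 1037158320. Through P₁: C(13, 1)·C(20, 14) = 503880. Through P₂: C(18, 4)·C(15, 11) = 4176900. Since P₁ is strictly southwest of P₂, a monotone path through both must visit P₁ then P₂; paths through both = C(13, 1)·C(5, 3)·C(15, 11) = 177450. Avoid both = 1037158320 − 503880 − 4176900 + 177450 = 1032654990.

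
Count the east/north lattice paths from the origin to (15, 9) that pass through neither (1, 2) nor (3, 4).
Number of paths = 853468

Inclusion–exclusion. Total paths: C(24, 15) = 1307504. Through P₁: C(3, 1)·C(21, 14) = 348840. Through P₂: C(7, 3)·C(17, 12) = 216580. Since P₁ is strictly southwest of P₂, a monotone path through both must visit P₁ then P₂; paths through both = C(3, 1)·C(4, 2)·C(17, 12) = 111384. Avoid both = 1307504 − 348840 − 216580 + 111384 = 853468.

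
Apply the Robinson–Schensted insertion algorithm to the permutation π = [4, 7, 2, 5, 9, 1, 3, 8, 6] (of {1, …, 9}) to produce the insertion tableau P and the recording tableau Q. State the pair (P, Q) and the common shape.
P = [1, 3, 6] / [2, 5, 8] / [4, 7, 9];  Q = [1, 2, 5] / [3, 4, 8] / [6, 7, 9];  common shape = (3, 3, 3)

Row-insert the values π_1, π_2, … into P one at a time, bumping the leftmost entry strictly greater than the inserted value down to the next row. The recording tableau Q records, in position (i, j), the step at which that cell was added to P.
  Insert 4 (step 1): P = [4];  Q = [1]
  Insert 7 (step 2): P = [4, 7];  Q = [1, 2]
  Insert 2 (step 3): P = [2, 7] / [4];  Q = [1, 2] / [3]
  Insert 5 (step 4): P = [2, 5] / [4, 7];  Q = [1, 2] / [3, 4]
  Insert 9 (step 5): P = [2, 5, 9] / [4, 7];  Q = [1, 2, 5] / [3, 4]
  Insert 1 (step 6): P = [1, 5, 9] / [2, 7] / [4];  Q = [1, 2, 5] / [3, 4] / [6]
  Insert 3 (step 7): P = [1, 3, 9] / [2, 5] / [4, 7];  Q = [1, 2, 5] / [3, 4] / [6, 7]
  Insert 8 (step 8): P = [1, 3, 8] / [2, 5, 9] / [4, 7];  Q = [1, 2, 5] / [3, 4, 8] / [6, 7]
  Insert 6 (step 9): P = [1, 3, 6] / [2, 5, 8] / [4, 7, 9];  Q = [1, 2, 5] / [3, 4, 8] / [6, 7, 9]
Final shape: (3, 3, 3).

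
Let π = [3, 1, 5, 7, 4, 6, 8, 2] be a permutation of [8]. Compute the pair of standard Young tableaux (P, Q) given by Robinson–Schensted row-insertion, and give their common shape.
P = [1, 2, 6, 8] / [3, 4, 7] / [5];  Q = [1, 3, 4, 7] / [2, 5, 6] / [8];  common shape = (4, 3, 1)

Row-insert the values π_1, π_2, … into P one at a time, bumping the leftmost entry strictly greater than the inserted value down to the next row. The recording tableau Q records, in position (i, j), the step at which that cell was added to P.
  Insert 3 (step 1): P = [3];  Q = [1]
  Insert 1 (step 2): P = [1] / [3];  Q = [1] / [2]
  Insert 5 (step 3): P = [1, 5] / [3];  Q = [1, 3] / [2]
  Insert 7 (step 4): P = [1, 5, 7] / [3];  Q = [1, 3, 4] / [2]
  Insert 4 (step 5): P = [1, 4, 7] / [3, 5];  Q = [1, 3, 4] / [2, 5]
  Insert 6 (step 6): P = [1, 4, 6] / [3, 5, 7];  Q = [1, 3, 4] / [2, 5, 6]
  Insert 8 (step 7): P = [1, 4, 6, 8] / [3, 5, 7];  Q = [1, 3, 4, 7] / [2, 5, 6]
  Insert 2 (step 8): P = [1, 2, 6, 8] / [3, 4, 7] / [5];  Q = [1, 3, 4, 7] / [2, 5, 6] / [8]
Final shape: (4, 3, 1).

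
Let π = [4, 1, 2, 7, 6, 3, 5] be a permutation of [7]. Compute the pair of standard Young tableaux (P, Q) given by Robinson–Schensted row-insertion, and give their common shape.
P = [1, 2, 3, 5] / [4, 6] / [7];  Q = [1, 3, 4, 7] / [2, 5] / [6];  common shape = (4, 2, 1)

Row-insert the values π_1, π_2, … into P one at a time, bumping the leftmost entry strictly greater than the inserted value down to the next row. The recording tableau Q records, in position (i, j), the step at which that cell was added to P.
  Insert 4 (step 1): P = [4];  Q = [1]
  Insert 1 (step 2): P = [1] / [4];  Q = [1] / [2]
  Insert 2 (step 3): P = [1, 2] / [4];  Q = [1, 3] / [2]
  Insert 7 (step 4): P = [1, 2, 7] / [4];  Q = [1, 3, 4] / [2]
  Insert 6 (step 5): P = [1, 2, 6] / [4, 7];  Q = [1, 3, 4] / [2, 5]
  Insert 3 (step 6): P = [1, 2, 3] / [4, 6] / [7];  Q = [1, 3, 4] / [2, 5] / [6]
  Insert 5 (step 7): P = [1, 2, 3, 5] / [4, 6] / [7];  Q = [1, 3, 4, 7] / [2, 5] / [6]
Final shape: (4, 2, 1).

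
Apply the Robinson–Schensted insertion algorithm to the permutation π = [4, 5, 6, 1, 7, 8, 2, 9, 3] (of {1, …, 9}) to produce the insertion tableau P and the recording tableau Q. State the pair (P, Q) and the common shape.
P = [1, 2, 3, 7, 8, 9] / [4, 5, 6];  Q = [1, 2, 3, 5, 6, 8] / [4, 7, 9];  common shape = (6, 3)

Row-insert the values π_1, π_2, … into P one at a time, bumping the leftmost entry strictly greater than the inserted value down to the next row. The recording tableau Q records, in position (i, j), the step at which that cell was added to P.
  Insert 4 (step 1): P = [4];  Q = [1]
  Insert 5 (step 2): P = [4, 5];  Q = [1, 2]
  Insert 6 (step 3): P = [4, 5, 6];  Q = [1, 2, 3]
  Insert 1 (step 4): P = [1, 5, 6] / [4];  Q = [1, 2, 3] / [4]
  Insert 7 (step 5): P = [1, 5, 6, 7] / [4];  Q = [1, 2, 3, 5] / [4]
  Insert 8 (step 6): P = [1, 5, 6, 7, 8] / [4];  Q = [1, 2, 3, 5, 6] / [4]
  Insert 2 (step 7): P = [1, 2, 6, 7, 8] / [4, 5];  Q = [1, 2, 3, 5, 6] / [4, 7]
  Insert 9 (step 8): P = [1, 2, 6, 7, 8, 9] / [4, 5];  Q = [1, 2, 3, 5, 6, 8] / [4, 7]
  Insert 3 (step 9): P = [1, 2, 3, 7, 8, 9] / [4, 5, 6];  Q = [1, 2, 3, 5, 6, 8] / [4, 7, 9]
Final shape: (6, 3).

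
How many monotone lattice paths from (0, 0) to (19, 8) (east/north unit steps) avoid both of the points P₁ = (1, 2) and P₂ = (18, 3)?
Number of paths = 1808631

Inclusion–exclusion. Total paths: C(27, 19) = 2220075. Through P₁: C(3, 1)·C(24, 18) = 403788. Through P₂: C(21, 18)·C(6, 1) = 7980. Since P₁ is strictly southwest of P₂, a monotone path through both must visit P₁ then P₂; paths through both = C(3, 1)·C(18, 17)·C(6, 1) = 324. Avoid both = 2220075 − 403788 − 7980 + 324 = 1808631.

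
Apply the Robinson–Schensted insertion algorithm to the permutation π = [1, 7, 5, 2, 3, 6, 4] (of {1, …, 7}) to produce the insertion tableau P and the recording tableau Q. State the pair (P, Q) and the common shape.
P = [1, 2, 3, 4] / [5, 6] / [7];  Q = [1, 2, 5, 6] / [3, 7] / [4];  common shape = (4, 2, 1)

Row-insert the values π_1, π_2, … into P one at a time, bumping the leftmost entry strictly greater than the inserted value down to the next row. The recording tableau Q records, in position (i, j), the step at which that cell was added to P.
  Insert 1 (step 1): P = [1];  Q = [1]
  Insert 7 (step 2): P = [1, 7];  Q = [1, 2]
  Insert 5 (step 3): P = [1, 5] / [7];  Q = [1, 2] / [3]
  Insert 2 (step 4): P = [1, 2] / [5] / [7];  Q = [1, 2] / [3] / [4]
  Insert 3 (step 5): P = [1, 2, 3] / [5] / [7];  Q = [1, 2, 5] / [3] / [4]
  Insert 6 (step 6): P = [1, 2, 3, 6] / [5] / [7];  Q = [1, 2, 5, 6] / [3] / [4]
  Insert 4 (step 7): P = [1, 2, 3, 4] / [5, 6] / [7];  Q = [1, 2, 5, 6] / [3, 7] / [4]
Final shape: (4, 2, 1).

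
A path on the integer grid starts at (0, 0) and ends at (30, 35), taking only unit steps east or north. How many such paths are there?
Number of paths = 3009106305270645216

A monotone lattice path from (0, 0) to (30, 35) consists of 30 east steps and 35 north steps in some order, so it is determined by which 30 of the 65 steps are east. The count is C(65, 30) = 3009106305270645216.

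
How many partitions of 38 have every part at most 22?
p(38, parts ≤ 22) = 25331

Use the recurrence p(n, m) = p(n, m−1) + p(n−m, m): either the largest part is < m (count p(n, m−1)) or the largest part is exactly m (remove one copy of m, count p(n−m, m)). With p(0, ·) = 1 this gives p(38, parts ≤ 22) = 25331. (By conjugating Young diagrams, this also counts partitions of 38 into at most 22 parts.)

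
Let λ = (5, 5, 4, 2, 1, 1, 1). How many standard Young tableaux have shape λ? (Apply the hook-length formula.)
# SYT of shape (5, 5, 4, 2, 1, 1, 1) = 28569996

Hook-length formula: f^λ = n! / Π hook(c), product over all cells c of the Young diagram. For λ = (5, 5, 4, 2, 1, 1, 1), n = 19 boxes. Hook lengths by row (left-to-right, top-to-bottom): [11, 7, 5, 4, 2]; [10, 6, 4, 3, 1]; [8, 4, 2, 1]; [5, 1]; [3]; [2]; [1]. Product of hooks = 4257792000. So f^λ = 19! / 4257792000 = 121645100408832000 / 4257792000 = 28569996.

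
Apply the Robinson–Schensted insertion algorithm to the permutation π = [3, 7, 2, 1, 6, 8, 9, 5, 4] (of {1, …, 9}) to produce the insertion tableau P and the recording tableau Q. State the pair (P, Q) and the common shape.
P = [1, 4, 8, 9] / [2, 5] / [3, 6] / [7];  Q = [1, 2, 6, 7] / [3, 5] / [4, 8] / [9];  common shape = (4, 2, 2, 1)

Row-insert the values π_1, π_2, … into P one at a time, bumping the leftmost entry strictly greater than the inserted value down to the next row. The recording tableau Q records, in position (i, j), the step at which that cell was added to P.
  Insert 3 (step 1): P = [3];  Q = [1]
  Insert 7 (step 2): P = [3, 7];  Q = [1, 2]
  Insert 2 (step 3): P = [2, 7] / [3];  Q = [1, 2] / [3]
  Insert 1 (step 4): P = [1, 7] / [2] / [3];  Q = [1, 2] / [3] / [4]
  Insert 6 (step 5): P = [1, 6] / [2, 7] / [3];  Q = [1, 2] / [3, 5] / [4]
  Insert 8 (step 6): P = [1, 6, 8] / [2, 7] / [3];  Q = [1, 2, 6] / [3, 5] / [4]
  Insert 9 (step 7): P = [1, 6, 8, 9] / [2, 7] / [3];  Q = [1, 2, 6, 7] / [3, 5] / [4]
  Insert 5 (step 8): P = [1, 5, 8, 9] / [2, 6] / [3, 7];  Q = [1, 2, 6, 7] / [3, 5] / [4, 8]
  Insert 4 (step 9): P = [1, 4, 8, 9] / [2, 5] / [3, 6] / [7];  Q = [1, 2, 6, 7] / [3, 5] / [4, 8] / [9]
Final shape: (4, 2, 2, 1).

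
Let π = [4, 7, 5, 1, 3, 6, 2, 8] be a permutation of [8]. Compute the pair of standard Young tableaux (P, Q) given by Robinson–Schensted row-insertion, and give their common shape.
P = [1, 2, 6, 8] / [3, 5] / [4] / [7];  Q = [1, 2, 6, 8] / [3, 5] / [4] / [7];  common shape = (4, 2, 1, 1)

Row-insert the values π_1, π_2, … into P one at a time, bumping the leftmost entry strictly greater than the inserted value down to the next row. The recording tableau Q records, in position (i, j), the step at which that cell was added to P.
  Insert 4 (step 1): P = [4];  Q = [1]
  Insert 7 (step 2): P = [4, 7];  Q = [1, 2]
  Insert 5 (step 3): P = [4, 5] / [7];  Q = [1, 2] / [3]
  Insert 1 (step 4): P = [1, 5] / [4] / [7];  Q = [1, 2] / [3] / [4]
  Insert 3 (step 5): P = [1, 3] / [4, 5] / [7];  Q = [1, 2] / [3, 5] / [4]
  Insert 6 (step 6): P = [1, 3, 6] / [4, 5] / [7];  Q = [1, 2, 6] / [3, 5] / [4]
  Insert 2 (step 7): P = [1, 2, 6] / [3, 5] / [4] / [7];  Q = [1, 2, 6] / [3, 5] / [4] / [7]
  Insert 8 (step 8): P = [1, 2, 6, 8] / [3, 5] / [4] / [7];  Q = [1, 2, 6, 8] / [3, 5] / [4] / [7]
Final shape: (4, 2, 1, 1).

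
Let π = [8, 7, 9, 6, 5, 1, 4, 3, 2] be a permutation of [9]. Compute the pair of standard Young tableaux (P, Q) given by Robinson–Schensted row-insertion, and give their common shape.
P = [1, 2] / [3, 9] / [4] / [5] / [6] / [7] / [8];  Q = [1, 3] / [2, 7] / [4] / [5] / [6] / [8] / [9];  common shape = (2, 2, 1, 1, 1, 1, 1)

Row-insert the values π_1, π_2, … into P one at a time, bumping the leftmost entry strictly greater than the inserted value down to the next row. The recording tableau Q records, in position (i, j), the step at which that cell was added to P.
  Insert 8 (step 1): P = [8];  Q = [1]
  Insert 7 (step 2): P = [7] / [8];  Q = [1] / [2]
  Insert 9 (step 3): P = [7, 9] / [8];  Q = [1, 3] / [2]
  Insert 6 (step 4): P = [6, 9] / [7] / [8];  Q = [1, 3] / [2] / [4]
  Insert 5 (step 5): P = [5, 9] / [6] / [7] / [8];  Q = [1, 3] / [2] / [4] / [5]
  Insert 1 (step 6): P = [1, 9] / [5] / [6] / [7] / [8];  Q = [1, 3] / [2] / [4] / [5] / [6]
  Insert 4 (step 7): P = [1, 4] / [5, 9] / [6] / [7] / [8];  Q = [1, 3] / [2, 7] / [4] / [5] / [6]
  Insert 3 (step 8): P = [1, 3] / [4, 9] / [5] / [6] / [7] / [8];  Q = [1, 3] / [2, 7] / [4] / [5] / [6] / [8]
  Insert 2 (step 9): P = [1, 2] / [3, 9] / [4] / [5] / [6] / [7] / [8];  Q = [1, 3] / [2, 7] / [4] / [5] / [6] / [8] / [9]
Final shape: (2, 2, 1, 1, 1, 1, 1).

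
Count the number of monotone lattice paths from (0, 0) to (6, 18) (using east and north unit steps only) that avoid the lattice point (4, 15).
Number of paths = 95836

Total paths from (0, 0) to (6, 18): C(24, 6) = 134596. Paths through (4, 15): (paths (0, 0) → (4, 15)) × (paths (4, 15) → (6, 18)) = C(19, 4) · C(5, 2) = 3876 · 10 = 38760. Avoidance count = 134596 − 38760 = 95836.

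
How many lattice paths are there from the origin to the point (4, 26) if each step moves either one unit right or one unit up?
Number of paths = 27405

A monotone lattice path from (0, 0) to (4, 26) consists of 4 east steps and 26 north steps in some order, so it is determined by which 4 of the 30 steps are east. The count is C(30, 4) = 27405.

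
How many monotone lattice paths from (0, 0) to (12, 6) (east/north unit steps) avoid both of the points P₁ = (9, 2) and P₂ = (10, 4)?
Number of paths = 11623

Inclusion–exclusion. Total paths: C(18, 12) = 18564. Through P₁: C(11, 9)·C(7, 3) = 1925. Through P₂: C(14, 10)·C(4, 2) = 6006. Since P₁ is strictly southwest of P₂, a monotone path through both must visit P₁ then P₂; paths through both = C(11, 9)·C(3, 1)·C(4, 2) = 990. Avoid both = 18564 − 1925 − 6006 + 990 = 11623.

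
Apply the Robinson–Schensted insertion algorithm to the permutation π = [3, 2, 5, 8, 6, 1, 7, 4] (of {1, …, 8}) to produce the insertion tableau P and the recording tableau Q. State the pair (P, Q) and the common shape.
P = [1, 4, 6, 7] / [2, 5] / [3, 8];  Q = [1, 3, 4, 7] / [2, 5] / [6, 8];  common shape = (4, 2, 2)

Row-insert the values π_1, π_2, … into P one at a time, bumping the leftmost entry strictly greater than the inserted value down to the next row. The recording tableau Q records, in position (i, j), the step at which that cell was added to P.
  Insert 3 (step 1): P = [3];  Q = [1]
  Insert 2 (step 2): P = [2] / [3];  Q = [1] / [2]
  Insert 5 (step 3): P = [2, 5] / [3];  Q = [1, 3] / [2]
  Insert 8 (step 4): P = [2, 5, 8] / [3];  Q = [1, 3, 4] / [2]
  Insert 6 (step 5): P = [2, 5, 6] / [3, 8];  Q = [1, 3, 4] / [2, 5]
  Insert 1 (step 6): P = [1, 5, 6] / [2, 8] / [3];  Q = [1, 3, 4] / [2, 5] / [6]
  Insert 7 (step 7): P = [1, 5, 6, 7] / [2, 8] / [3];  Q = [1, 3, 4, 7] / [2, 5] / [6]
  Insert 4 (step 8): P = [1, 4, 6, 7] / [2, 5] / [3, 8];  Q = [1, 3, 4, 7] / [2, 5] / [6, 8]
Final shape: (4, 2, 2).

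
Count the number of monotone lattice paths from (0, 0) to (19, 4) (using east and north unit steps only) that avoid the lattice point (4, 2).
Number of paths = 6815

Total paths from (0, 0) to (19, 4): C(23, 19) = 8855. Paths through (4, 2): (paths (0, 0) → (4, 2)) × (paths (4, 2) → (19, 4)) = C(6, 4) · C(17, 15) = 15 · 136 = 2040. Avoidance count = 8855 − 2040 = 6815.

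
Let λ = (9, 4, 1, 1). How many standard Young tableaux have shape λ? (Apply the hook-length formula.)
# SYT of shape (9, 4, 1, 1) = 25025

Hook-length formula: f^λ = n! / Π hook(c), product over all cells c of the Young diagram. For λ = (9, 4, 1, 1), n = 15 boxes. Hook lengths by row (left-to-right, top-to-bottom): [12, 9, 8, 7, 5, 4, 3, 2, 1]; [6, 3, 2, 1]; [2]; [1]. Product of hooks = 52254720. So f^λ = 15! / 52254720 = 1307674368000 / 52254720 = 25025.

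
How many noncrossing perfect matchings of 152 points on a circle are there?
C_76 = 4790408930363303911328386208394864461024520

These noncrossing handshakes are counted by the Catalan number C_n = (1/(n + 1)) · C(2n, n). For n = 76: C_76 = (1/77) · C(152, 76) = 368861487637974401172285738046404563498888040/77 = 4790408930363303911328386208394864461024520.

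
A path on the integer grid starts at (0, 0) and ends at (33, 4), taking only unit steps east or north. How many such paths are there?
Number of paths = 66045

A monotone lattice path from (0, 0) to (33, 4) consists of 33 east steps and 4 north steps in some order, so it is determined by which 33 of the 37 steps are east. The count is C(37, 33) = 66045.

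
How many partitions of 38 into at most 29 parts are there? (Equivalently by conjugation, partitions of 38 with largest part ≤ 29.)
p(38, parts ≤ 29) = 25948

Use the recurrence p(n, m) = p(n, m−1) + p(n−m, m): either the largest part is < m (count p(n, m−1)) or the largest part is exactly m (remove one copy of m, count p(n−m, m)). With p(0, ·) = 1 this gives p(38, parts ≤ 29) = 25948. (By conjugating Young diagrams, this also counts partitions of 38 into at most 29 parts.)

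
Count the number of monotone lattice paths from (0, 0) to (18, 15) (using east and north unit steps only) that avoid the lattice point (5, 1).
Number of paths = 916808520

Total paths from (0, 0) to (18, 15): C(33, 18) = 1037158320. Paths through (5, 1): (paths (0, 0) → (5, 1)) × (paths (5, 1) → (18, 15)) = C(6, 5) · C(27, 13) = 6 · 20058300 = 120349800. Avoidance count = 1037158320 − 120349800 = 916808520.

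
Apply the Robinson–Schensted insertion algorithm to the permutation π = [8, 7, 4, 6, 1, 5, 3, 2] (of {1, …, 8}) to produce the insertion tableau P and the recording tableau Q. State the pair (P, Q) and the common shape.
P = [1, 2] / [3, 5] / [4] / [6] / [7] / [8];  Q = [1, 4] / [2, 6] / [3] / [5] / [7] / [8];  common shape = (2, 2, 1, 1, 1, 1)

Row-insert the values π_1, π_2, … into P one at a time, bumping the leftmost entry strictly greater than the inserted value down to the next row. The recording tableau Q records, in position (i, j), the step at which that cell was added to P.
  Insert 8 (step 1): P = [8];  Q = [1]
  Insert 7 (step 2): P = [7] / [8];  Q = [1] / [2]
  Insert 4 (step 3): P = [4] / [7] / [8];  Q = [1] / [2] / [3]
  Insert 6 (step 4): P = [4, 6] / [7] / [8];  Q = [1, 4] / [2] / [3]
  Insert 1 (step 5): P = [1, 6] / [4] / [7] / [8];  Q = [1, 4] / [2] / [3] / [5]
  Insert 5 (step 6): P = [1, 5] / [4, 6] / [7] / [8];  Q = [1, 4] / [2, 6] / [3] / [5]
  Insert 3 (step 7): P = [1, 3] / [4, 5] / [6] / [7] / [8];  Q = [1, 4] / [2, 6] / [3] / [5] / [7]
  Insert 2 (step 8): P = [1, 2] / [3, 5] / [4] / [6] / [7] / [8];  Q = [1, 4] / [2, 6] / [3] / [5] / [7] / [8]
Final shape: (2, 2, 1, 1, 1, 1).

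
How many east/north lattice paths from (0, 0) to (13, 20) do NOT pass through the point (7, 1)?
Number of paths = 571749640

Total paths from (0, 0) to (13, 20): C(33, 13) = 573166440. Paths through (7, 1): (paths (0, 0) → (7, 1)) × (paths (7, 1) → (13, 20)) = C(8, 7) · C(25, 6) = 8 · 177100 = 1416800. Avoidance count = 573166440 − 1416800 = 571749640.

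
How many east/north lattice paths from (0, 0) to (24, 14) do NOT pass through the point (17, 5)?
Number of paths = 9368293140

Total paths from (0, 0) to (24, 14): C(38, 24) = 9669554100. Paths through (17, 5): (paths (0, 0) → (17, 5)) × (paths (17, 5) → (24, 14)) = C(22, 17) · C(16, 7) = 26334 · 11440 = 301260960. Avoidance count = 9669554100 − 301260960 = 9368293140.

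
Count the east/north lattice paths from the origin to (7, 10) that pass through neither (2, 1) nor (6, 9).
Number of paths = 6402

Inclusion–exclusion. Total paths: C(17, 7) = 19448. Through P₁: C(3, 2)·C(14, 5) = 6006. Through P₂: C(15, 6)·C(2, 1) = 10010. Since P₁ is strictly southwest of P₂, a monotone path through both must visit P₁ then P₂; paths through both = C(3, 2)·C(12, 4)·C(2, 1) = 2970. Avoid both = 19448 − 6006 − 10010 + 2970 = 6402.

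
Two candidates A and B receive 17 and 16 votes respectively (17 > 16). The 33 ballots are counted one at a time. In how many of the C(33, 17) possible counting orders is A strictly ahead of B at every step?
Strict-lead orderings = 35357670

Total orderings of the 33 votes with 17 for A: C(33, 17) = 1166803110. By the Bertrand ballot formula (Cycle Lemma / reflection principle), the number of orderings in which A is strictly ahead of B throughout is (p − q)/(p + q) · C(p + q, p) = (17 − 16)/(17 + 16) · 1166803110 = 35357670.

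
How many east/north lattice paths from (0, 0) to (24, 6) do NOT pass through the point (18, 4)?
Number of paths = 388955

Total paths from (0, 0) to (24, 6): C(30, 24) = 593775. Paths through (18, 4): (paths (0, 0) → (18, 4)) × (paths (18, 4) → (24, 6)) = C(22, 18) · C(8, 6) = 7315 · 28 = 204820. Avoidance count = 593775 − 204820 = 388955.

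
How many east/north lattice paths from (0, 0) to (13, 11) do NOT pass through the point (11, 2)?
Number of paths = 2491854

Total paths from (0, 0) to (13, 11): C(24, 13) = 2496144. Paths through (11, 2): (paths (0, 0) → (11, 2)) × (paths (11, 2) → (13, 11)) = C(13, 11) · C(11, 2) = 78 · 55 = 4290. Avoidance count = 2496144 − 4290 = 2491854.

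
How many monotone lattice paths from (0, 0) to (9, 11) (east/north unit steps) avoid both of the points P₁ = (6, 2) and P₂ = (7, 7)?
Number of paths = 112840

Inclusion–exclusion. Total paths: C(20, 9) = 167960. Through P₁: C(8, 6)·C(12, 3) = 6160. Through P₂: C(14, 7)·C(6, 2) = 51480. Since P₁ is strictly southwest of P₂, a monotone path through both must visit P₁ then P₂; paths through both = C(8, 6)·C(6, 1)·C(6, 2) = 2520. Avoid both = 167960 − 6160 − 51480 + 2520 = 112840.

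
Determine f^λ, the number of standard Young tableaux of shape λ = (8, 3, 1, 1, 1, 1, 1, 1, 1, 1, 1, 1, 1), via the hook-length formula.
# SYT of shape (8, 3, 1, 1, 1, 1, 1, 1, 1, 1, 1, 1, 1) = 7482618

Hook-length formula: f^λ = n! / Π hook(c), product over all cells c of the Young diagram. For λ = (8, 3, 1, 1, 1, 1, 1, 1, 1, 1, 1, 1, 1), n = 22 boxes. Hook lengths by row (left-to-right, top-to-bottom): [20, 8, 7, 5, 4, 3, 2, 1]; [14, 2, 1]; [11]; [10]; [9]; [8]; [7]; [6]; [5]; [4]; [3]; [2]; [1]. Product of hooks = 150214901760000. So f^λ = 22! / 150214901760000 = 1124000727777607680000 / 150214901760000 = 7482618.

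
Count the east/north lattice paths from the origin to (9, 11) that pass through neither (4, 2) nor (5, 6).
Number of paths = 89168

Inclusion–exclusion. Total paths: C(20, 9) = 167960. Through P₁: C(6, 4)·C(14, 5) = 30030. Through P₂: C(11, 5)·C(9, 4) = 58212. Since P₁ is strictly southwest of P₂, a monotone path through both must visit P₁ then P₂; paths through both = C(6, 4)·C(5, 1)·C(9, 4) = 9450. Avoid both = 167960 − 30030 − 58212 + 9450 = 89168.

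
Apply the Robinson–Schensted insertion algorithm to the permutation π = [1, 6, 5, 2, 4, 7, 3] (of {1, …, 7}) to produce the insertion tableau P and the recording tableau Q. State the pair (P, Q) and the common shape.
P = [1, 2, 3, 7] / [4] / [5] / [6];  Q = [1, 2, 5, 6] / [3] / [4] / [7];  common shape = (4, 1, 1, 1)

Row-insert the values π_1, π_2, … into P one at a time, bumping the leftmost entry strictly greater than the inserted value down to the next row. The recording tableau Q records, in position (i, j), the step at which that cell was added to P.
  Insert 1 (step 1): P = [1];  Q = [1]
  Insert 6 (step 2): P = [1, 6];  Q = [1, 2]
  Insert 5 (step 3): P = [1, 5] / [6];  Q = [1, 2] / [3]
  Insert 2 (step 4): P = [1, 2] / [5] / [6];  Q = [1, 2] / [3] / [4]
  Insert 4 (step 5): P = [1, 2, 4] / [5] / [6];  Q = [1, 2, 5] / [3] / [4]
  Insert 7 (step 6): P = [1, 2, 4, 7] / [5] / [6];  Q = [1, 2, 5, 6] / [3] / [4]
  Insert 3 (step 7): P = [1, 2, 3, 7] / [4] / [5] / [6];  Q = [1, 2, 5, 6] / [3] / [4] / [7]
Final shape: (4, 1, 1, 1).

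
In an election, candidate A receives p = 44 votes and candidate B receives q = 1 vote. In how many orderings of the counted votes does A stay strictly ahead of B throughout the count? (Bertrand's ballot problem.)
Strict-lead orderings = 43

Total orderings of the 45 votes with 44 for A: C(45, 44) = 45. By the Bertrand ballot formula (Cycle Lemma / reflection principle), the number of orderings in which A is strictly ahead of B throughout is (p − q)/(p + q) · C(p + q, p) = (44 − 1)/(44 + 1) · 45 = 43.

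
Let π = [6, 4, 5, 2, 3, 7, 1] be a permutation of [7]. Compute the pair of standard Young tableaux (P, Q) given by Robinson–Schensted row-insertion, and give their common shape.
P = [1, 3, 7] / [2, 5] / [4] / [6];  Q = [1, 3, 6] / [2, 5] / [4] / [7];  common shape = (3, 2, 1, 1)

Row-insert the values π_1, π_2, … into P one at a time, bumping the leftmost entry strictly greater than the inserted value down to the next row. The recording tableau Q records, in position (i, j), the step at which that cell was added to P.
  Insert 6 (step 1): P = [6];  Q = [1]
  Insert 4 (step 2): P = [4] / [6];  Q = [1] / [2]
  Insert 5 (step 3): P = [4, 5] / [6];  Q = [1, 3] / [2]
  Insert 2 (step 4): P = [2, 5] / [4] / [6];  Q = [1, 3] / [2] / [4]
  Insert 3 (step 5): P = [2, 3] / [4, 5] / [6];  Q = [1, 3] / [2, 5] / [4]
  Insert 7 (step 6): P = [2, 3, 7] / [4, 5] / [6];  Q = [1, 3, 6] / [2, 5] / [4]
  Insert 1 (step 7): P = [1, 3, 7] / [2, 5] / [4] / [6];  Q = [1, 3, 6] / [2, 5] / [4] / [7]
Final shape: (3, 2, 1, 1).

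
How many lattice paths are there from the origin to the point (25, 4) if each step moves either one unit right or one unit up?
Number of paths = 23751

A monotone lattice path from (0, 0) to (25, 4) consists of 25 east steps and 4 north steps in some order, so it is determined by which 25 of the 29 steps are east. The count is C(29, 25) = 23751.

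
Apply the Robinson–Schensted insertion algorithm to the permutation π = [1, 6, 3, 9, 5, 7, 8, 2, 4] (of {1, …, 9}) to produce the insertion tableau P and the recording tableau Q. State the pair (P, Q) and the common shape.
P = [1, 2, 4, 7, 8] / [3, 5] / [6, 9];  Q = [1, 2, 4, 6, 7] / [3, 5] / [8, 9];  common shape = (5, 2, 2)

Row-insert the values π_1, π_2, … into P one at a time, bumping the leftmost entry strictly greater than the inserted value down to the next row. The recording tableau Q records, in position (i, j), the step at which that cell was added to P.
  Insert 1 (step 1): P = [1];  Q = [1]
  Insert 6 (step 2): P = [1, 6];  Q = [1, 2]
  Insert 3 (step 3): P = [1, 3] / [6];  Q = [1, 2] / [3]
  Insert 9 (step 4): P = [1, 3, 9] / [6];  Q = [1, 2, 4] / [3]
  Insert 5 (step 5): P = [1, 3, 5] / [6, 9];  Q = [1, 2, 4] / [3, 5]
  Insert 7 (step 6): P = [1, 3, 5, 7] / [6, 9];  Q = [1, 2, 4, 6] / [3, 5]
  Insert 8 (step 7): P = [1, 3, 5, 7, 8] / [6, 9];  Q = [1, 2, 4, 6, 7] / [3, 5]
  Insert 2 (step 8): P = [1, 2, 5, 7, 8] / [3, 9] / [6];  Q = [1, 2, 4, 6, 7] / [3, 5] / [8]
  Insert 4 (step 9): P = [1, 2, 4, 7, 8] / [3, 5] / [6, 9];  Q = [1, 2, 4, 6, 7] / [3, 5] / [8, 9]
Final shape: (5, 2, 2).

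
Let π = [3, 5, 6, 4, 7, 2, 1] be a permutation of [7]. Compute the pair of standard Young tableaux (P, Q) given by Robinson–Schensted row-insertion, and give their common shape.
P = [1, 4, 6, 7] / [2] / [3] / [5];  Q = [1, 2, 3, 5] / [4] / [6] / [7];  common shape = (4, 1, 1, 1)

Row-insert the values π_1, π_2, … into P one at a time, bumping the leftmost entry strictly greater than the inserted value down to the next row. The recording tableau Q records, in position (i, j), the step at which that cell was added to P.
  Insert 3 (step 1): P = [3];  Q = [1]
  Insert 5 (step 2): P = [3, 5];  Q = [1, 2]
  Insert 6 (step 3): P = [3, 5, 6];  Q = [1, 2, 3]
  Insert 4 (step 4): P = [3, 4, 6] / [5];  Q = [1, 2, 3] / [4]
  Insert 7 (step 5): P = [3, 4, 6, 7] / [5];  Q = [1, 2, 3, 5] / [4]
  Insert 2 (step 6): P = [2, 4, 6, 7] / [3] / [5];  Q = [1, 2, 3, 5] / [4] / [6]
  Insert 1 (step 7): P = [1, 4, 6, 7] / [2] / [3] / [5];  Q = [1, 2, 3, 5] / [4] / [6] / [7]
Final shape: (4, 1, 1, 1).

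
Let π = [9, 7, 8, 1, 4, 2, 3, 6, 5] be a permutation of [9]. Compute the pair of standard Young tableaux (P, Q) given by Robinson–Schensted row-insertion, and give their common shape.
P = [1, 2, 3, 5] / [4, 6] / [7, 8] / [9];  Q = [1, 3, 7, 8] / [2, 5] / [4, 9] / [6];  common shape = (4, 2, 2, 1)

Row-insert the values π_1, π_2, … into P one at a time, bumping the leftmost entry strictly greater than the inserted value down to the next row. The recording tableau Q records, in position (i, j), the step at which that cell was added to P.
  Insert 9 (step 1): P = [9];  Q = [1]
  Insert 7 (step 2): P = [7] / [9];  Q = [1] / [2]
  Insert 8 (step 3): P = [7, 8] / [9];  Q = [1, 3] / [2]
  Insert 1 (step 4): P = [1, 8] / [7] / [9];  Q = [1, 3] / [2] / [4]
  Insert 4 (step 5): P = [1, 4] / [7, 8] / [9];  Q = [1, 3] / [2, 5] / [4]
  Insert 2 (step 6): P = [1, 2] / [4, 8] / [7] / [9];  Q = [1, 3] / [2, 5] / [4] / [6]
  Insert 3 (step 7): P = [1, 2, 3] / [4, 8] / [7] / [9];  Q = [1, 3, 7] / [2, 5] / [4] / [6]
  Insert 6 (step 8): P = [1, 2, 3, 6] / [4, 8] / [7] / [9];  Q = [1, 3, 7, 8] / [2, 5] / [4] / [6]
  Insert 5 (step 9): P = [1, 2, 3, 5] / [4, 6] / [7, 8] / [9];  Q = [1, 3, 7, 8] / [2, 5] / [4, 9] / [6]
Final shape: (4, 2, 2, 1).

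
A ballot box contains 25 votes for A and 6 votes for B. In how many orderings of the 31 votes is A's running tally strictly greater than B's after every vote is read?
Strict-lead orderings = 451269

Total orderings of the 31 votes with 25 for A: C(31, 25) = 736281. By the Bertrand ballot formula (Cycle Lemma / reflection principle), the number of orderings in which A is strictly ahead of B throughout is (p − q)/(p + q) · C(p + q, p) = (25 − 6)/(25 + 6) · 736281 = 451269.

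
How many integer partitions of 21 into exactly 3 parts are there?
p(21, 3 parts) = 37

Partitions of n into exactly k parts are in bijection with partitions of n − k into at most k parts (subtract 1 from each part). So p(21, exactly 3) = p(18, parts ≤ 3). Computing via the recurrence p(m, j) = p(m, j−1) + p(m−j, j) gives 37.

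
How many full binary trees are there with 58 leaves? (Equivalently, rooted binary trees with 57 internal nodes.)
C_57 = 26700952856774851904245220912664

These full binary trees are counted by the Catalan number C_n = (1/(n + 1)) · C(2n, n). For n = 57: C_57 = (1/58) · C(114, 57) = 1548655265692941410446222812934512/58 = 26700952856774851904245220912664.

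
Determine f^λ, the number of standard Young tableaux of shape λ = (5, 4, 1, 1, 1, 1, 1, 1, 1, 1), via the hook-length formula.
# SYT of shape (5, 4, 1, 1, 1, 1, 1, 1, 1, 1) = 145860

Hook-length formula: f^λ = n! / Π hook(c), product over all cells c of the Young diagram. For λ = (5, 4, 1, 1, 1, 1, 1, 1, 1, 1), n = 17 boxes. Hook lengths by row (left-to-right, top-to-bottom): [14, 5, 4, 3, 1]; [12, 3, 2, 1]; [8]; [7]; [6]; [5]; [4]; [3]; [2]; [1]. Product of hooks = 2438553600. So f^λ = 17! / 2438553600 = 355687428096000 / 2438553600 = 145860.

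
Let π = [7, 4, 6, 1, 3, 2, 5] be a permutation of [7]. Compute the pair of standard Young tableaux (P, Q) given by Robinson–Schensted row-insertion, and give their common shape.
P = [1, 2, 5] / [3, 6] / [4] / [7];  Q = [1, 3, 7] / [2, 5] / [4] / [6];  common shape = (3, 2, 1, 1)

Row-insert the values π_1, π_2, … into P one at a time, bumping the leftmost entry strictly greater than the inserted value down to the next row. The recording tableau Q records, in position (i, j), the step at which that cell was added to P.
  Insert 7 (step 1): P = [7];  Q = [1]
  Insert 4 (step 2): P = [4] / [7];  Q = [1] / [2]
  Insert 6 (step 3): P = [4, 6] / [7];  Q = [1, 3] / [2]
  Insert 1 (step 4): P = [1, 6] / [4] / [7];  Q = [1, 3] / [2] / [4]
  Insert 3 (step 5): P = [1, 3] / [4, 6] / [7];  Q = [1, 3] / [2, 5] / [4]
  Insert 2 (step 6): P = [1, 2] / [3, 6] / [4] / [7];  Q = [1, 3] / [2, 5] / [4] / [6]
  Insert 5 (step 7): P = [1, 2, 5] / [3, 6] / [4] / [7];  Q = [1, 3, 7] / [2, 5] / [4] / [6]
Final shape: (3, 2, 1, 1).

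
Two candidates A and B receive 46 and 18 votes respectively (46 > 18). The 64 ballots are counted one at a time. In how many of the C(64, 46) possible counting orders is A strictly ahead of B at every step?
Strict-lead orderings = 1575738846070410

Total orderings of the 64 votes with 46 for A: C(64, 46) = 3601688791018080. By the Bertrand ballot formula (Cycle Lemma / reflection principle), the number of orderings in which A is strictly ahead of B throughout is (p − q)/(p + q) · C(p + q, p) = (46 − 18)/(46 + 18) · 3601688791018080 = 1575738846070410.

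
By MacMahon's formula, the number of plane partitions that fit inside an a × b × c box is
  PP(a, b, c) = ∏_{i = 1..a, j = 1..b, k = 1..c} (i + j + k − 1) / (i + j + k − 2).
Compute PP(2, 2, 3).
PP(2, 2, 3) = 50

Evaluate the triple product over i = 1..2, j = 1..2, k = 1..3. The factors are (2/1) · (3/2) · (4/3) · (3/2) · (4/3) · (5/4) · (3/2) · (4/3) · … (12 factors total). The numerators and denominators telescope so the product is an integer; carrying out the multiplication exactly gives PP(2, 2, 3) = 50.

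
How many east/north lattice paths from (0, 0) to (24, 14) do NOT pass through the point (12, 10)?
Number of paths = 8492658380

Total paths from (0, 0) to (24, 14): C(38, 24) = 9669554100. Paths through (12, 10): (paths (0, 0) → (12, 10)) × (paths (12, 10) → (24, 14)) = C(22, 12) · C(16, 12) = 646646 · 1820 = 1176895720. Avoidance count = 9669554100 − 1176895720 = 8492658380.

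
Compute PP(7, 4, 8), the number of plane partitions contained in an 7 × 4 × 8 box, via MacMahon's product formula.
PP(7, 4, 8) = 1318349483880

Evaluate the triple product over i = 1..7, j = 1..4, k = 1..8. The factors are (2/1) · (3/2) · (4/3) · (5/4) · (6/5) · (7/6) · (8/7) · (9/8) · … (224 factors total). The numerators and denominators telescope so the product is an integer; carrying out the multiplication exactly gives PP(7, 4, 8) = 1318349483880.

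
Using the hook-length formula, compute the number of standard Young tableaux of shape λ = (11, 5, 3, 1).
# SYT of shape (11, 5, 3, 1) = 11337300

Hook-length formula: f^λ = n! / Π hook(c), product over all cells c of the Young diagram. For λ = (11, 5, 3, 1), n = 20 boxes. Hook lengths by row (left-to-right, top-to-bottom): [14, 12, 11, 9, 8, 6, 5, 4, 3, 2, 1]; [7, 5, 4, 2, 1]; [4, 2, 1]; [1]. Product of hooks = 214592716800. So f^λ = 20! / 214592716800 = 2432902008176640000 / 214592716800 = 11337300.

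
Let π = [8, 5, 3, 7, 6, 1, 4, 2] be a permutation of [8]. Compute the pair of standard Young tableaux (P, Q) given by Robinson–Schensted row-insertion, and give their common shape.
P = [1, 2] / [3, 4] / [5, 6] / [7] / [8];  Q = [1, 4] / [2, 5] / [3, 7] / [6] / [8];  common shape = (2, 2, 2, 1, 1)

Row-insert the values π_1, π_2, … into P one at a time, bumping the leftmost entry strictly greater than the inserted value down to the next row. The recording tableau Q records, in position (i, j), the step at which that cell was added to P.
  Insert 8 (step 1): P = [8];  Q = [1]
  Insert 5 (step 2): P = [5] / [8];  Q = [1] / [2]
  Insert 3 (step 3): P = [3] / [5] / [8];  Q = [1] / [2] / [3]
  Insert 7 (step 4): P = [3, 7] / [5] / [8];  Q = [1, 4] / [2] / [3]
  Insert 6 (step 5): P = [3, 6] / [5, 7] / [8];  Q = [1, 4] / [2, 5] / [3]
  Insert 1 (step 6): P = [1, 6] / [3, 7] / [5] / [8];  Q = [1, 4] / [2, 5] / [3] / [6]
  Insert 4 (step 7): P = [1, 4] / [3, 6] / [5, 7] / [8];  Q = [1, 4] / [2, 5] / [3, 7] / [6]
  Insert 2 (step 8): P = [1, 2] / [3, 4] / [5, 6] / [7] / [8];  Q = [1, 4] / [2, 5] / [3, 7] / [6] / [8]
Final shape: (2, 2, 2, 1, 1).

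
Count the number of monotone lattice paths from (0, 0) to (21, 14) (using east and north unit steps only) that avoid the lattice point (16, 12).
Number of paths = 1681102545

Total paths from (0, 0) to (21, 14): C(35, 21) = 2319959400. Paths through (16, 12): (paths (0, 0) → (16, 12)) × (paths (16, 12) → (21, 14)) = C(28, 16) · C(7, 5) = 30421755 · 21 = 638856855. Avoidance count = 2319959400 − 638856855 = 1681102545.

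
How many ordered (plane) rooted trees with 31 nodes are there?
C_30 = 3814986502092304

These ordered rooted trees are counted by the Catalan number C_n = (1/(n + 1)) · C(2n, n). For n = 30: C_30 = (1/31) · C(60, 30) = 118264581564861424/31 = 3814986502092304.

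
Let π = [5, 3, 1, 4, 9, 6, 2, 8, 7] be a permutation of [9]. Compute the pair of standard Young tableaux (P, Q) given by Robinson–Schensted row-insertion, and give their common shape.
P = [1, 2, 6, 7] / [3, 4, 8] / [5, 9];  Q = [1, 4, 5, 8] / [2, 6, 9] / [3, 7];  common shape = (4, 3, 2)

Row-insert the values π_1, π_2, … into P one at a time, bumping the leftmost entry strictly greater than the inserted value down to the next row. The recording tableau Q records, in position (i, j), the step at which that cell was added to P.
  Insert 5 (step 1): P = [5];  Q = [1]
  Insert 3 (step 2): P = [3] / [5];  Q = [1] / [2]
  Insert 1 (step 3): P = [1] / [3] / [5];  Q = [1] / [2] / [3]
  Insert 4 (step 4): P = [1, 4] / [3] / [5];  Q = [1, 4] / [2] / [3]
  Insert 9 (step 5): P = [1, 4, 9] / [3] / [5];  Q = [1, 4, 5] / [2] / [3]
  Insert 6 (step 6): P = [1, 4, 6] / [3, 9] / [5];  Q = [1, 4, 5] / [2, 6] / [3]
  Insert 2 (step 7): P = [1, 2, 6] / [3, 4] / [5, 9];  Q = [1, 4, 5] / [2, 6] / [3, 7]
  Insert 8 (step 8): P = [1, 2, 6, 8] / [3, 4] / [5, 9];  Q = [1, 4, 5, 8] / [2, 6] / [3, 7]
  Insert 7 (step 9): P = [1, 2, 6, 7] / [3, 4, 8] / [5, 9];  Q = [1, 4, 5, 8] / [2, 6, 9] / [3, 7]
Final shape: (4, 3, 2).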